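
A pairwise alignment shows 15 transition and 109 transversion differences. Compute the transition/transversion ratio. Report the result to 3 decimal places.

R = 15/109 = 0.137614… ≈ 0.138 (to 3 d.p.).

0.138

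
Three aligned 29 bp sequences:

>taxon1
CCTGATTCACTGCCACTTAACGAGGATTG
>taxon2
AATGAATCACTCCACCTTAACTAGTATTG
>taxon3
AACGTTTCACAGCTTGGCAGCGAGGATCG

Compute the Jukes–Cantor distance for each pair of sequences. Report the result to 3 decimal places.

d(taxon1,taxon2) = 0.344, d(taxon1,taxon3) = 0.602, d(taxon2,taxon3) = 0.774

taxon1–taxon2: 8/29 sites differ → p ≈ 0.275862, d = −0.75 ln(1 − 0.367816) = 0.343931 ≈ 0.344.
taxon1–taxon3: 12/29 sites differ → p ≈ 0.413793, d = −0.75 ln(1 − 0.551724) = 0.601760 ≈ 0.602.
taxon2–taxon3: 14/29 sites differ → p ≈ 0.482759, d = −0.75 ln(1 − 0.643679) = 0.773942 ≈ 0.774.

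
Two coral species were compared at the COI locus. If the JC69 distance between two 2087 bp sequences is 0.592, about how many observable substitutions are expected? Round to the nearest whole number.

854

Invert JC69: p = (3/4)(1 − e^(−4d/3)) = 0.75 × (1 − e^(-0.789333)) = 0.75 × (1 − 0.454148) = 0.409389.
Expected differing sites = pL ≈ 0.409389 × 2087 = 854.394843 ≈ 854.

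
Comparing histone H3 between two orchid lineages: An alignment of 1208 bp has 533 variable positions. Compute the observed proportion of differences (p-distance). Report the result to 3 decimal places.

p = 533/1208 = 0.441225… ≈ 0.441 (to 3 d.p.).

0.441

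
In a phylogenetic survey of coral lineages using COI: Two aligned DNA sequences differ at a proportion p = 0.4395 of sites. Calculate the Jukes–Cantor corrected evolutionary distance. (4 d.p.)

d = −(3/4) ln(1 − 4p/3) = −0.75 ln(1 − 0.586) = −0.75 ln(0.414)
  = −0.75 × (-0.881889) = 0.661417 substitutions/site.

0.6614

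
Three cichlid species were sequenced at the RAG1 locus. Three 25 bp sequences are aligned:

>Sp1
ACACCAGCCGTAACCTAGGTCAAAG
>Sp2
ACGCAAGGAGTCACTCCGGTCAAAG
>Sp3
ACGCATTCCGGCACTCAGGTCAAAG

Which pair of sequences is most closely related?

Sp1–Sp2: 8/25 differ, p = 0.320, d = 0.417.
Sp1–Sp3: 8/25 differ, p = 0.320, d = 0.417.
Sp2–Sp3: 6/25 differ, p = 0.240, d = 0.289.
The smallest distance is between Sp2 and Sp3.

Sp2 and Sp3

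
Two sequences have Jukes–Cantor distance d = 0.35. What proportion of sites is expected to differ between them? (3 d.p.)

p = (3/4)(1 − e^(−4d/3)) = 0.75 × (1 − e^(-0.466667)) = 0.75 × (1 − 0.627089) = 0.279683.

0.280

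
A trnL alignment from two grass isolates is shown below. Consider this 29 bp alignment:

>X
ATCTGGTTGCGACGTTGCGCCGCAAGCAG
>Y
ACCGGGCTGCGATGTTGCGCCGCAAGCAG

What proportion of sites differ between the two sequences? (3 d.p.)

0.138

The sequences differ at 4 of 29 positions (sites 2, 4, 7, 13).
p = 4/29 = 0.137931… ≈ 0.138 (to 3 d.p.).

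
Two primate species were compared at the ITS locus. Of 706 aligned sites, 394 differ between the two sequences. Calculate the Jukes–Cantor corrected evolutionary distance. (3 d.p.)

1.022

p = 394/706 ≈ 0.558074.
d = −(3/4) ln(1 − 4p/3) = −0.75 ln(1 − 0.744099) = −0.75 ln(0.255901)
  = −0.75 × (-1.362965) = 1.022224 substitutions/site.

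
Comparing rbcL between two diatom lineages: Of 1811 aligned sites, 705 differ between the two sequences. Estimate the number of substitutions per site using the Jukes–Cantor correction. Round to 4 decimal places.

0.5490

p = 705/1811 ≈ 0.389288.
d = −(3/4) ln(1 − 4p/3) = −0.75 ln(1 − 0.519051) = −0.75 ln(0.480949)
  = −0.75 × (-0.731994) = 0.548996 substitutions/site.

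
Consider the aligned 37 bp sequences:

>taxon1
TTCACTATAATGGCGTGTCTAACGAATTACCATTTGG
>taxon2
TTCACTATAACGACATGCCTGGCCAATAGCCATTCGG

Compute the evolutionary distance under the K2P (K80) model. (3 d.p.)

Of 37 sites, 8 differences are transitions and 2 are transversions, so P = 8/37 ≈ 0.216216 and Q = 2/37 ≈ 0.054054.
Under the Kimura two-parameter model, d = −½ ln(1 − 2P − Q) − ¼ ln(1 − 2Q).
1 − 2P − Q = 0.513514, giving −½ ln(0.513514) = 0.333239.
1 − 2Q = 0.891892, giving −¼ ln(0.891892) = 0.028603.
d = 0.333239 + 0.028603 = 0.361842.

0.362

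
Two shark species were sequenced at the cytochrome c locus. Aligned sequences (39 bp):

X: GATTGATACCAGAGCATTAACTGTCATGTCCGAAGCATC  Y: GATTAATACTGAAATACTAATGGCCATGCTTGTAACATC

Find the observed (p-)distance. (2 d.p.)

0.38

The sequences differ at 15 of 39 positions.
p = 15/39 = 0.384615… ≈ 0.38 (to 2 d.p.).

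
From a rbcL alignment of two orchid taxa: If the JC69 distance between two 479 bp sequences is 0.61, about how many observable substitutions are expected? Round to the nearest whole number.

200

Invert JC69: p = (3/4)(1 − e^(−4d/3)) = 0.75 × (1 − e^(-0.813333)) = 0.75 × (1 − 0.443378) = 0.417467.
Expected differing sites = pL ≈ 0.417467 × 479 = 199.966693 ≈ 200.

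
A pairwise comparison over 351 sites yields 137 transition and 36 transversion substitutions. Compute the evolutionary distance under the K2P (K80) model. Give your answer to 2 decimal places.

P = 137/351 ≈ 0.390313 and Q = 36/351 ≈ 0.102564.
Under the Kimura two-parameter model, d = −½ ln(1 − 2P − Q) − ¼ ln(1 − 2Q).
1 − 2P − Q = 0.11681, giving −½ ln(0.11681) = 1.073603.
1 − 2Q = 0.794872, giving −¼ ln(0.794872) = 0.057394.
d = 1.073603 + 0.057394 = 1.130997.

1.13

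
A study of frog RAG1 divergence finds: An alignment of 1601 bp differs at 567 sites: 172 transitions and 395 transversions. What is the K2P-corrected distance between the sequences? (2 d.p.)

P = 172/1601 ≈ 0.107433 and Q = 395/1601 ≈ 0.246721.
Under the Kimura two-parameter model, d = −½ ln(1 − 2P − Q) − ¼ ln(1 − 2Q).
1 − 2P − Q = 0.538413, giving −½ ln(0.538413) = 0.309565.
1 − 2Q = 0.506558, giving −¼ ln(0.506558) = 0.170029.
d = 0.309565 + 0.170029 = 0.479594.

0.48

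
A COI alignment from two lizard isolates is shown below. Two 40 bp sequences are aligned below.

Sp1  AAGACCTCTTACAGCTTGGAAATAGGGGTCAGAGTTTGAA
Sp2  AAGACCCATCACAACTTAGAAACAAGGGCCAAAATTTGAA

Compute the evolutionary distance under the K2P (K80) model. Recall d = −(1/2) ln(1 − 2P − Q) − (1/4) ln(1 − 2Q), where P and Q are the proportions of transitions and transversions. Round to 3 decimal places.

0.335

Of 40 sites, 9 differences are transitions and 1 are transversions, so P = 9/40 = 0.225 and Q = 1/40 = 0.025.
Under the Kimura two-parameter model, d = −½ ln(1 − 2P − Q) − ¼ ln(1 − 2Q).
1 − 2P − Q = 0.525, giving −½ ln(0.525) = 0.322179.
1 − 2Q = 0.95, giving −¼ ln(0.95) = 0.012823.
d = 0.322179 + 0.012823 = 0.335002.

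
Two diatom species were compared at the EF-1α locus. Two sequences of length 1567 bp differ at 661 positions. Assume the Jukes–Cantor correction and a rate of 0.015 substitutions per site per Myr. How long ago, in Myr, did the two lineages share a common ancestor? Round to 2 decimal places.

p = 661/1567 ≈ 0.421825.
d = −(3/4) ln(1 − 4p/3) = −0.75 ln(1 − 0.562433) = −0.75 ln(0.437567)
  = −0.75 × (-0.826525) = 0.619894 substitutions/site.
Under a molecular clock d = 2μt, so t = d/(2μ) = 0.619894 / (2 × 0.015) = 20.66 Myr.

20.66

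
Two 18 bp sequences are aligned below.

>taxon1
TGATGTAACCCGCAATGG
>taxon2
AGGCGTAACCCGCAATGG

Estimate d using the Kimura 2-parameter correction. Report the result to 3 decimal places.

0.192

Of 18 sites, 2 differences are transitions and 1 are transversions, so P = 2/18 ≈ 0.111111 and Q = 1/18 ≈ 0.055556.
Under the Kimura two-parameter model, d = −½ ln(1 − 2P − Q) − ¼ ln(1 − 2Q).
1 − 2P − Q = 0.722222, giving −½ ln(0.722222) = 0.162711.
1 − 2Q = 0.888888, giving −¼ ln(0.888888) = 0.029446.
d = 0.162711 + 0.029446 = 0.192157.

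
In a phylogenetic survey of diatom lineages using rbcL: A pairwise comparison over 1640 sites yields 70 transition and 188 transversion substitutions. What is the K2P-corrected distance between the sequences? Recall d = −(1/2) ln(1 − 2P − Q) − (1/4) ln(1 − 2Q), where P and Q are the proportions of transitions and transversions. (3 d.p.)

0.177

P = 70/1640 ≈ 0.042683 and Q = 188/1640 ≈ 0.114634.
Under the Kimura two-parameter model, d = −½ ln(1 − 2P − Q) − ¼ ln(1 − 2Q).
1 − 2P − Q = 0.8, giving −½ ln(0.8) = 0.111572.
1 − 2Q = 0.770732, giving −¼ ln(0.770732) = 0.065104.
d = 0.111572 + 0.065104 = 0.176676.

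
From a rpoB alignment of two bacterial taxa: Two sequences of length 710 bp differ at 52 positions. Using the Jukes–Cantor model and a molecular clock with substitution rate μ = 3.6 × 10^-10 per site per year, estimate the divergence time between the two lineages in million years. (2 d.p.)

107.04

p = 52/710 ≈ 0.073239.
d = −(3/4) ln(1 − 4p/3) = −0.75 ln(1 − 0.097652) = −0.75 ln(0.902348)
  = −0.75 × (-0.102755) = 0.077066 substitutions/site.
Under a molecular clock d = 2μt, so t = d/(2μ) = 0.077066 / (2 × 3.6 × 10^-10) = 107.04 million years.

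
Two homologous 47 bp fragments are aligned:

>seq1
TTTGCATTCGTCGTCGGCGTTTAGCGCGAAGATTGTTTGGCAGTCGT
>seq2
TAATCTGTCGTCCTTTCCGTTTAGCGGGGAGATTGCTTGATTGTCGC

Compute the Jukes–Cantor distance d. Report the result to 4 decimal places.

The sequences differ at 16 of 47 sites, so p = 16/47 ≈ 0.340426.
d = −(3/4) ln(1 − 4p/3) = −0.75 ln(1 − 0.453901) = −0.75 ln(0.546099)
  = −0.75 × (-0.604955) = 0.453716 substitutions/site.

0.4537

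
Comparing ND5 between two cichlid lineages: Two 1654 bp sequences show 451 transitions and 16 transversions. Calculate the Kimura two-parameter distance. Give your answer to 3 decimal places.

P = 451/1654 ≈ 0.272672 and Q = 16/1654 ≈ 0.009674.
Under the Kimura two-parameter model, d = −½ ln(1 − 2P − Q) − ¼ ln(1 − 2Q).
1 − 2P − Q = 0.444982, giving −½ ln(0.444982) = 0.404861.
1 − 2Q = 0.980652, giving −¼ ln(0.980652) = 0.004884.
d = 0.404861 + 0.004884 = 0.409745.

0.410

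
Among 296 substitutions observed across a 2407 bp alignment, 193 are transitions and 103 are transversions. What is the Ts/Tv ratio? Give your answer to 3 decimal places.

R = 193/103 = 1.873786… ≈ 1.874 (to 3 d.p.).

1.874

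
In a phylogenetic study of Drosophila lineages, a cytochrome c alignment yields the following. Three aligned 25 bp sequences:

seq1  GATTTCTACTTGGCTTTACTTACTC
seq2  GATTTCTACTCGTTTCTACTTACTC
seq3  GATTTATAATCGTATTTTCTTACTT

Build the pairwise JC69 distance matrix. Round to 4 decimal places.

d(seq1,seq2) = 0.1800, d(seq1,seq3) = 0.3505, d(seq2,seq3) = 0.2892

seq1–seq2: 4/25 sites differ → p = 0.16, d = −0.75 ln(1 − 0.213333) = 0.179963 ≈ 0.1800.
seq1–seq3: 7/25 sites differ → p = 0.28, d = −0.75 ln(1 − 0.373333) = 0.350505 ≈ 0.3505.
seq2–seq3: 6/25 sites differ → p = 0.24, d = −0.75 ln(1 − 0.32) = 0.289247 ≈ 0.2892.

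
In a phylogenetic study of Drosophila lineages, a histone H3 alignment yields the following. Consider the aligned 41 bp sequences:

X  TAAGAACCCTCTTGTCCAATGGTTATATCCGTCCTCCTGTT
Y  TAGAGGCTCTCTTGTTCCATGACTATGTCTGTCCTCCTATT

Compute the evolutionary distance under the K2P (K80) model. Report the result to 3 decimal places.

0.424

Of 41 sites, 11 differences are transitions and 1 are transversions, so P = 11/41 ≈ 0.268293 and Q = 1/41 ≈ 0.02439.
Under the Kimura two-parameter model, d = −½ ln(1 − 2P − Q) − ¼ ln(1 − 2Q).
1 − 2P − Q = 0.439024, giving −½ ln(0.439024) = 0.411601.
1 − 2Q = 0.95122, giving −¼ ln(0.95122) = 0.012502.
d = 0.411601 + 0.012502 = 0.424103.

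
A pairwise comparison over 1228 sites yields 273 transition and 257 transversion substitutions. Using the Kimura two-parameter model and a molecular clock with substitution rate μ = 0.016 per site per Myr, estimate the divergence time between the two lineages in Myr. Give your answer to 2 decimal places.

P = 273/1228 ≈ 0.222313 and Q = 257/1228 ≈ 0.209283.
Under the Kimura two-parameter model, d = −½ ln(1 − 2P − Q) − ¼ ln(1 − 2Q).
1 − 2P − Q = 0.346091, giving −½ ln(0.346091) = 0.530527.
1 − 2Q = 0.581434, giving −¼ ln(0.581434) = 0.135564.
d = 0.530527 + 0.135564 = 0.666091.
Under a molecular clock d = 2μt, so t = d/(2μ) = 0.666091 / (2 × 0.016) = 20.82 Myr.

20.82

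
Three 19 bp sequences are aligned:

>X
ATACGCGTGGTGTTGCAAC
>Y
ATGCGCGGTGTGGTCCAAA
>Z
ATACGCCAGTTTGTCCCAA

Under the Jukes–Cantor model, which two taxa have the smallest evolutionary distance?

X and Y

X–Y: 6/19 differ, p = 0.316, d = 0.410.
X–Z: 8/19 differ, p = 0.421, d = 0.618.
Y–Z: 7/19 differ, p = 0.368, d = 0.507.
The smallest distance is between X and Y.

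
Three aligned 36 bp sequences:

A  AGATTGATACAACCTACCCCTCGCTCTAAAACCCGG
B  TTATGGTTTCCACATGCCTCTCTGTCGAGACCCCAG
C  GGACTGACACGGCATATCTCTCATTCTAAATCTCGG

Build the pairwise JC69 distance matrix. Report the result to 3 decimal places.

d(A,B) = 0.608, d(A,C) = 0.441, d(B,C) = 0.824

A–B: 15/36 sites differ → p ≈ 0.416667, d = −0.75 ln(1 − 0.555556) = 0.608198 ≈ 0.608.
A–C: 12/36 sites differ → p ≈ 0.333333, d = −0.75 ln(1 − 0.444444) = 0.440839 ≈ 0.441.
B–C: 18/36 sites differ → p = 0.5, d = −0.75 ln(1 − 0.666667) = 0.823960 ≈ 0.824.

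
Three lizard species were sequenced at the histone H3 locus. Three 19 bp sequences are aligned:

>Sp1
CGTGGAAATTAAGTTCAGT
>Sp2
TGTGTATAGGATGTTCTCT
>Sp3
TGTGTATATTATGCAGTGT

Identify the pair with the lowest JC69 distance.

Sp2 and Sp3

Sp1–Sp2: 8/19 differ, p = 0.421, d = 0.618.
Sp1–Sp3: 8/19 differ, p = 0.421, d = 0.618.
Sp2–Sp3: 6/19 differ, p = 0.316, d = 0.410.
The smallest distance is between Sp2 and Sp3.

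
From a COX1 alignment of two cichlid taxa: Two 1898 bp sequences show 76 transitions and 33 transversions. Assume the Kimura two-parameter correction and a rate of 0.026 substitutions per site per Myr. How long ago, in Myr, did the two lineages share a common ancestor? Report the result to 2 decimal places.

1.16

P = 76/1898 ≈ 0.040042 and Q = 33/1898 ≈ 0.017387.
Under the Kimura two-parameter model, d = −½ ln(1 − 2P − Q) − ¼ ln(1 − 2Q).
1 − 2P − Q = 0.902529, giving −½ ln(0.902529) = 0.051277.
1 − 2Q = 0.965226, giving −¼ ln(0.965226) = 0.008848.
d = 0.051277 + 0.008848 = 0.060125.
Under a molecular clock d = 2μt, so t = d/(2μ) = 0.060125 / (2 × 0.026) = 1.16 Myr.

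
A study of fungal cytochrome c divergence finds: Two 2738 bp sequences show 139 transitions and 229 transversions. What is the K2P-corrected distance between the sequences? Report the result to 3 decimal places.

P = 139/2738 ≈ 0.050767 and Q = 229/2738 ≈ 0.083638.
Under the Kimura two-parameter model, d = −½ ln(1 − 2P − Q) − ¼ ln(1 − 2Q).
1 − 2P − Q = 0.814828, giving −½ ln(0.814828) = 0.102389.
1 − 2Q = 0.832724, giving −¼ ln(0.832724) = 0.045763.
d = 0.102389 + 0.045763 = 0.148152.

0.148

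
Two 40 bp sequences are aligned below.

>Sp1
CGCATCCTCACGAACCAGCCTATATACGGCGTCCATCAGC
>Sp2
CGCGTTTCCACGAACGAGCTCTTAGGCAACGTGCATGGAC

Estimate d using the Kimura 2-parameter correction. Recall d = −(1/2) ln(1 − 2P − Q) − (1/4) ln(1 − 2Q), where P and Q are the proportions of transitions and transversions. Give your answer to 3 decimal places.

0.634

Of 40 sites, 11 differences are transitions and 5 are transversions, so P = 11/40 = 0.275 and Q = 5/40 = 0.125.
Under the Kimura two-parameter model, d = −½ ln(1 − 2P − Q) − ¼ ln(1 − 2Q).
1 − 2P − Q = 0.325, giving −½ ln(0.325) = 0.561965.
1 − 2Q = 0.75, giving −¼ ln(0.75) = 0.071921.
d = 0.561965 + 0.071921 = 0.633886.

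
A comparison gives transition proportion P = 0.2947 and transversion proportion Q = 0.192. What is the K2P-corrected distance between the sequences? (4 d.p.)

Under the Kimura two-parameter model, d = −½ ln(1 − 2P − Q) − ¼ ln(1 − 2Q).
1 − 2P − Q = 0.2186, giving −½ ln(0.2186) = 0.760256.
1 − 2Q = 0.616, giving −¼ ln(0.616) = 0.121127.
d = 0.760256 + 0.121127 = 0.881383.

0.8814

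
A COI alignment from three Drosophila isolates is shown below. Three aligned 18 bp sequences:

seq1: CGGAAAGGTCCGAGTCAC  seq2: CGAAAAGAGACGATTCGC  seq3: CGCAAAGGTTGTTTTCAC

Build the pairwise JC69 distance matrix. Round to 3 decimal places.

d(seq1,seq2) = 0.441, d(seq1,seq3) = 0.441, d(seq2,seq3) = 0.673

seq1–seq2: 6/18 sites differ → p ≈ 0.333333, d = −0.75 ln(1 − 0.444444) = 0.440839 ≈ 0.441.
seq1–seq3: 6/18 sites differ → p ≈ 0.333333, d = −0.75 ln(1 − 0.444444) = 0.440839 ≈ 0.441.
seq2–seq3: 8/18 sites differ → p ≈ 0.444444, d = −0.75 ln(1 − 0.592592) = 0.673455 ≈ 0.673.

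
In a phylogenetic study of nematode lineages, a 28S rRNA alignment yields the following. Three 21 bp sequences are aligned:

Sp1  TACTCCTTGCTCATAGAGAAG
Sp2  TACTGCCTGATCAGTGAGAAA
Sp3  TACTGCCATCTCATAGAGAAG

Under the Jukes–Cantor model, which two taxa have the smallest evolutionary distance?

Sp1–Sp2: 6/21 differ, p = 0.286, d = 0.360.
Sp1–Sp3: 4/21 differ, p = 0.190, d = 0.220.
Sp2–Sp3: 6/21 differ, p = 0.286, d = 0.360.
The smallest distance is between Sp1 and Sp3.

Sp1 and Sp3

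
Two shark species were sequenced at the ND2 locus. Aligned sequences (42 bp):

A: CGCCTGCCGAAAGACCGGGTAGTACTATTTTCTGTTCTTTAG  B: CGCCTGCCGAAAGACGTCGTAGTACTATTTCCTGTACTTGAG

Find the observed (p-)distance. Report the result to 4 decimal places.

0.1429

The sequences differ at 6 of 42 positions (sites 16, 17, 18, 31, 36, 40).
p = 6/42 = 0.142857… ≈ 0.1429 (to 4 d.p.).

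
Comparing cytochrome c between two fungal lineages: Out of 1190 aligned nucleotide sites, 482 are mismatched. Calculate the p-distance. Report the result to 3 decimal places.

p = 482/1190 = 0.405042… ≈ 0.405 (to 3 d.p.).

0.405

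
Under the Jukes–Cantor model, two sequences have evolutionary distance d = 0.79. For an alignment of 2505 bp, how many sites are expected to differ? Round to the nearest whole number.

Invert JC69: p = (3/4)(1 − e^(−4d/3)) = 0.75 × (1 − e^(-1.053333)) = 0.75 × (1 − 0.348773) = 0.488420.
Expected differing sites = pL ≈ 0.488420 × 2505 = 1223.4921 ≈ 1223.

1223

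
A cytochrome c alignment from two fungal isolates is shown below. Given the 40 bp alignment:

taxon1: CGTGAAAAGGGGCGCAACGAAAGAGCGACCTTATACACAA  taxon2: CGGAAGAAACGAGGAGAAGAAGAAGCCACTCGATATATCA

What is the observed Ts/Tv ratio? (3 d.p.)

Transitions are A↔G and C↔T; transversions are all other mismatches.
Transitions: 11. Transversions: 8.
R = 11/8 = 1.375.

1.375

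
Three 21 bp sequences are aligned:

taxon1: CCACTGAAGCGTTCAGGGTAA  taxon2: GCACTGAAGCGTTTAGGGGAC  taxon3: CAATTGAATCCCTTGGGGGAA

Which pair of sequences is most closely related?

taxon1 and taxon2

taxon1–taxon2: 4/21 differ, p = 0.190, d = 0.220.
taxon1–taxon3: 8/21 differ, p = 0.381, d = 0.532.
taxon2–taxon3: 8/21 differ, p = 0.381, d = 0.532.
The smallest distance is between taxon1 and taxon2.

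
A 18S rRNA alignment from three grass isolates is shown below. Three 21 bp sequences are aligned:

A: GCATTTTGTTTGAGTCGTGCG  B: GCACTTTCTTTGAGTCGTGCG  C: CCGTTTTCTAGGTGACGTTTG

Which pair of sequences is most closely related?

A–B: 2/21 differ, p = 0.095, d = 0.102.
A–C: 9/21 differ, p = 0.429, d = 0.635.
B–C: 9/21 differ, p = 0.429, d = 0.635.
The smallest distance is between A and B.

A and B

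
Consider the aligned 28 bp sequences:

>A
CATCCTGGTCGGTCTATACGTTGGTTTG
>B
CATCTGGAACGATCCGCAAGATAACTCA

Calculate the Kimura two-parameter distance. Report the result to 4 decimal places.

Of 28 sites, 11 differences are transitions and 4 are transversions, so P = 11/28 ≈ 0.392857 and Q = 4/28 ≈ 0.142857.
Under the Kimura two-parameter model, d = −½ ln(1 − 2P − Q) − ¼ ln(1 − 2Q).
1 − 2P − Q = 0.071429, giving −½ ln(0.071429) = 1.319526.
1 − 2Q = 0.714286, giving −¼ ln(0.714286) = 0.084118.
d = 1.319526 + 0.084118 = 1.403644.

1.4036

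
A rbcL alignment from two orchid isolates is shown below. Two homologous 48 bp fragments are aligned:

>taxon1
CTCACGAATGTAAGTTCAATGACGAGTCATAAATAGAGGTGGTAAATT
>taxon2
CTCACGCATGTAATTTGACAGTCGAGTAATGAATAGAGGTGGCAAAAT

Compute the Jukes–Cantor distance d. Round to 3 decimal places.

The sequences differ at 10 of 48 sites (7, 14, 17, 19, 20, 22, 28, 31, 43, 47), so p = 10/48 ≈ 0.208333.
d = −(3/4) ln(1 − 4p/3) = −0.75 ln(1 − 0.277777) = −0.75 ln(0.722223)
  = −0.75 × (-0.325421) = 0.244066 substitutions/site.

0.244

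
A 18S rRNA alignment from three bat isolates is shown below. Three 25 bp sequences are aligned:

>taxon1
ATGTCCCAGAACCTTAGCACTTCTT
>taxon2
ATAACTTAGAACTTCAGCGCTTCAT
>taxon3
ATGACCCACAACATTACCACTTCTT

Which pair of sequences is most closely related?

taxon1–taxon2: 8/25 differ, p = 0.320, d = 0.417.
taxon1–taxon3: 4/25 differ, p = 0.160, d = 0.180.
taxon2–taxon3: 9/25 differ, p = 0.360, d = 0.490.
The smallest distance is between taxon1 and taxon3.

taxon1 and taxon3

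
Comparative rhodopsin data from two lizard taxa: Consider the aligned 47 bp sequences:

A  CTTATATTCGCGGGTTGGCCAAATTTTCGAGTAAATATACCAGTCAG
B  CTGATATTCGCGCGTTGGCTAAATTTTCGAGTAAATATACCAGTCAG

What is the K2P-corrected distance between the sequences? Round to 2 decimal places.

Of 47 sites, 1 differences are transitions and 2 are transversions, so P = 1/47 ≈ 0.021277 and Q = 2/47 ≈ 0.042553.
Under the Kimura two-parameter model, d = −½ ln(1 − 2P − Q) − ¼ ln(1 − 2Q).
1 − 2P − Q = 0.914893, giving −½ ln(0.914893) = 0.044474.
1 − 2Q = 0.914894, giving −¼ ln(0.914894) = 0.022237.
d = 0.044474 + 0.022237 = 0.066711.

0.07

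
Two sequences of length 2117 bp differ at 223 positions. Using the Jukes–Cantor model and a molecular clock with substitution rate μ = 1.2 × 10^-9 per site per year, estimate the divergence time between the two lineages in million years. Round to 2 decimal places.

p = 223/2117 ≈ 0.105338.
d = −(3/4) ln(1 − 4p/3) = −0.75 ln(1 − 0.140451) = −0.75 ln(0.859549)
  = −0.75 × (-0.151347) = 0.113510 substitutions/site.
Under a molecular clock d = 2μt, so t = d/(2μ) = 0.113510 / (2 × 1.2 × 10^-9) = 47.30 million years.

47.30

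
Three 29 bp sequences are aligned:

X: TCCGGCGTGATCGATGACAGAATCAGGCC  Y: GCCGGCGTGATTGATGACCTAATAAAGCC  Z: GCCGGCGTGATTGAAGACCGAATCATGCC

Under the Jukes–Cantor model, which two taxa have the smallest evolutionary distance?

X–Y: 6/29 differ, p = 0.207, d = 0.242.
X–Z: 5/29 differ, p = 0.172, d = 0.196.
Y–Z: 4/29 differ, p = 0.138, d = 0.152.
The smallest distance is between Y and Z.

Y and Z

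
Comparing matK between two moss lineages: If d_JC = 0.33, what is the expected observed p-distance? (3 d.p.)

0.267

p = (3/4)(1 − e^(−4d/3)) = 0.75 × (1 − e^(-0.44)) = 0.75 × (1 − 0.644036) = 0.266973.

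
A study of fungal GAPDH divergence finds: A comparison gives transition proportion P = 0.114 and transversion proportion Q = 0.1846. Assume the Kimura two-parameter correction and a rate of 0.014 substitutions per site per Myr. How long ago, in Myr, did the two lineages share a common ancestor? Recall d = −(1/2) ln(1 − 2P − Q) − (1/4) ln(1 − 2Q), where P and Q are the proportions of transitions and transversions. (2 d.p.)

Under the Kimura two-parameter model, d = −½ ln(1 − 2P − Q) − ¼ ln(1 − 2Q).
1 − 2P − Q = 0.5874, giving −½ ln(0.5874) = 0.266025.
1 − 2Q = 0.6308, giving −¼ ln(0.6308) = 0.115192.
d = 0.266025 + 0.115192 = 0.381217.
Under a molecular clock d = 2μt, so t = d/(2μ) = 0.381217 / (2 × 0.014) = 13.61 Myr.

13.61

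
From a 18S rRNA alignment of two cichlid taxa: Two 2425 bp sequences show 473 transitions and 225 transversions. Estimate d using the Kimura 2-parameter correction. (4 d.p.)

0.3811

P = 473/2425 ≈ 0.195052 and Q = 225/2425 ≈ 0.092784.
Under the Kimura two-parameter model, d = −½ ln(1 − 2P − Q) − ¼ ln(1 − 2Q).
1 − 2P − Q = 0.517112, giving −½ ln(0.517112) = 0.329748.
1 − 2Q = 0.814432, giving −¼ ln(0.814432) = 0.051316.
d = 0.329748 + 0.051316 = 0.381064.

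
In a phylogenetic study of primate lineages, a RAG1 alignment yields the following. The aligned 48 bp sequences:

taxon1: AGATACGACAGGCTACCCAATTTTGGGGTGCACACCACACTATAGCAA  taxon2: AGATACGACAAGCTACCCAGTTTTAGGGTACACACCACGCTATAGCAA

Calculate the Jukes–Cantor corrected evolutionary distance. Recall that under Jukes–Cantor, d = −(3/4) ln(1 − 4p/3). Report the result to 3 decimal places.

0.112

The sequences differ at 5 of 48 sites (11, 20, 25, 30, 39), so p = 5/48 ≈ 0.104167.
d = −(3/4) ln(1 − 4p/3) = −0.75 ln(1 − 0.138889) = −0.75 ln(0.861111)
  = −0.75 × (-0.149532) = 0.112149 substitutions/site.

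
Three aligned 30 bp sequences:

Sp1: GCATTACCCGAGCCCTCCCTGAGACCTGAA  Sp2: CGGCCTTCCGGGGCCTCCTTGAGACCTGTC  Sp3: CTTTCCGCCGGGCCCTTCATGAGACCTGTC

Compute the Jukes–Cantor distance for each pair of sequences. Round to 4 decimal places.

d(Sp1,Sp2) = 0.5716, d(Sp1,Sp3) = 0.5034, d(Sp2,Sp3) = 0.3295

Sp1–Sp2: 12/30 sites differ → p = 0.4, d = −0.75 ln(1 − 0.533333) = 0.571605 ≈ 0.5716.
Sp1–Sp3: 11/30 sites differ → p ≈ 0.366667, d = −0.75 ln(1 − 0.488889) = 0.503376 ≈ 0.5034.
Sp2–Sp3: 8/30 sites differ → p ≈ 0.266667, d = −0.75 ln(1 − 0.355556) = 0.329526 ≈ 0.3295.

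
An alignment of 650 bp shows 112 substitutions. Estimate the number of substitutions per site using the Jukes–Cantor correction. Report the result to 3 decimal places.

0.196

p = 112/650 ≈ 0.172308.
d = −(3/4) ln(1 − 4p/3) = −0.75 ln(1 − 0.229744) = −0.75 ln(0.770256)
  = −0.75 × (-0.261032) = 0.195774 substitutions/site.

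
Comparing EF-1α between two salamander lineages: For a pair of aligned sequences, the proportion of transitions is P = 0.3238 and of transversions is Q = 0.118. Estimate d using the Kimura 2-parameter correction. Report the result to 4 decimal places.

0.7927

Under the Kimura two-parameter model, d = −½ ln(1 − 2P − Q) − ¼ ln(1 − 2Q).
1 − 2P − Q = 0.2344, giving −½ ln(0.2344) = 0.725363.
1 − 2Q = 0.764, giving −¼ ln(0.764) = 0.067297.
d = 0.725363 + 0.067297 = 0.792660.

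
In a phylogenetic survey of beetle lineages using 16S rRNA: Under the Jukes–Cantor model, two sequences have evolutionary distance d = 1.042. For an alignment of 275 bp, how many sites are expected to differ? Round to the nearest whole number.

155

Invert JC69: p = (3/4)(1 − e^(−4d/3)) = 0.75 × (1 − e^(-1.389333)) = 0.75 × (1 − 0.249241) = 0.563069.
Expected differing sites = pL ≈ 0.563069 × 275 = 154.843975 ≈ 155.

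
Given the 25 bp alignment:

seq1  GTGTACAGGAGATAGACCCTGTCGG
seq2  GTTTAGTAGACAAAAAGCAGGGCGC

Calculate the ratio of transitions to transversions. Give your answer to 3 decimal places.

0.200

Transitions are A↔G and C↔T; transversions are all other mismatches.
Transitions: 2. Transversions: 10.
R = 2/10 = 0.200.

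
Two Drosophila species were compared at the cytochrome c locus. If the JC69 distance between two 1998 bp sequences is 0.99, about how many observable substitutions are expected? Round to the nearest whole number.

Invert JC69: p = (3/4)(1 − e^(−4d/3)) = 0.75 × (1 − e^(-1.32)) = 0.75 × (1 − 0.267135) = 0.549649.
Expected differing sites = pL ≈ 0.549649 × 1998 = 1098.198702 ≈ 1098.

1098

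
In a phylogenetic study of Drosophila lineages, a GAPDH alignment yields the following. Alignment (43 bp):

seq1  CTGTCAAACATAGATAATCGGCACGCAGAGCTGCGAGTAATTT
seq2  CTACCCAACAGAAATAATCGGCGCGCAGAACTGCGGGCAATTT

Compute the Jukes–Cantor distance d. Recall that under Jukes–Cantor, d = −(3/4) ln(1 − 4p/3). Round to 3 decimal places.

The sequences differ at 9 of 43 sites (3, 4, 6, 11, 13, 23, 30, 36, 38), so p = 9/43 ≈ 0.209302.
d = −(3/4) ln(1 − 4p/3) = −0.75 ln(1 − 0.279069) = −0.75 ln(0.720931)
  = −0.75 × (-0.327212) = 0.245409 substitutions/site.

0.245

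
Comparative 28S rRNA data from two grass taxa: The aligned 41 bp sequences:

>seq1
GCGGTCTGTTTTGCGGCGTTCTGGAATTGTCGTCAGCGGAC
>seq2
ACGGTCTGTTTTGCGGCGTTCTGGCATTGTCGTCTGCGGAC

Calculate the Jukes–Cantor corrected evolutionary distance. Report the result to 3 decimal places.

The sequences differ at 3 of 41 sites (1, 25, 35), so p = 3/41 ≈ 0.073171.
d = −(3/4) ln(1 − 4p/3) = −0.75 ln(1 − 0.097561) = −0.75 ln(0.902439)
  = −0.75 × (-0.102654) = 0.076991 substitutions/site.

0.077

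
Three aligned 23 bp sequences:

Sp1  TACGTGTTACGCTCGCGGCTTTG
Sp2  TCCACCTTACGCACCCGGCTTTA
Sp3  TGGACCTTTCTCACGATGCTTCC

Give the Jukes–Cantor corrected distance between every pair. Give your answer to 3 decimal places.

d(Sp1,Sp2) = 0.390, d(Sp1,Sp3) = 0.892, d(Sp2,Sp3) = 0.553

Sp1–Sp2: 7/23 sites differ → p ≈ 0.304348, d = −0.75 ln(1 − 0.405797) = 0.390401 ≈ 0.390.
Sp1–Sp3: 12/23 sites differ → p ≈ 0.521739, d = −0.75 ln(1 − 0.695652) = 0.892188 ≈ 0.892.
Sp2–Sp3: 9/23 sites differ → p ≈ 0.391304, d = −0.75 ln(1 − 0.521739) = 0.553199 ≈ 0.553.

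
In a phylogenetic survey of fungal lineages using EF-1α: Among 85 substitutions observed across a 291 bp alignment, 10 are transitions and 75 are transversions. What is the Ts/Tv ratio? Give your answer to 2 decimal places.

R = 10/75 = 0.133333… ≈ 0.13 (to 2 d.p.).

0.13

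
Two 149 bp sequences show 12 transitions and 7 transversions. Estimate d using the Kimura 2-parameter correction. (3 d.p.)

P = 12/149 ≈ 0.080537 and Q = 7/149 ≈ 0.04698.
Under the Kimura two-parameter model, d = −½ ln(1 − 2P − Q) − ¼ ln(1 − 2Q).
1 − 2P − Q = 0.791946, giving −½ ln(0.791946) = 0.116631.
1 − 2Q = 0.90604, giving −¼ ln(0.90604) = 0.024668.
d = 0.116631 + 0.024668 = 0.141299.

0.141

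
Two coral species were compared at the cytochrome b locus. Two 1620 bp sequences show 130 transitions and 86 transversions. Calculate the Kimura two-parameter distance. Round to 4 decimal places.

0.1482

P = 130/1620 ≈ 0.080247 and Q = 86/1620 ≈ 0.053086.
Under the Kimura two-parameter model, d = −½ ln(1 − 2P − Q) − ¼ ln(1 − 2Q).
1 − 2P − Q = 0.78642, giving −½ ln(0.78642) = 0.120132.
1 − 2Q = 0.893828, giving −¼ ln(0.893828) = 0.028060.
d = 0.120132 + 0.028060 = 0.148192.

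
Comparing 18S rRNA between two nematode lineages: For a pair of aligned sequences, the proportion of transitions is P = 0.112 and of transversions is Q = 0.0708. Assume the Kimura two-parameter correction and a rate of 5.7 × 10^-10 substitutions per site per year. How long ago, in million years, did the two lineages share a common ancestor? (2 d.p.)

186.67

Under the Kimura two-parameter model, d = −½ ln(1 − 2P − Q) − ¼ ln(1 − 2Q).
1 − 2P − Q = 0.7052, giving −½ ln(0.7052) = 0.174637.
1 − 2Q = 0.8584, giving −¼ ln(0.8584) = 0.038171.
d = 0.174637 + 0.038171 = 0.212808.
Under a molecular clock d = 2μt, so t = d/(2μ) = 0.212808 / (2 × 5.7 × 10^-10) = 186.67 million years.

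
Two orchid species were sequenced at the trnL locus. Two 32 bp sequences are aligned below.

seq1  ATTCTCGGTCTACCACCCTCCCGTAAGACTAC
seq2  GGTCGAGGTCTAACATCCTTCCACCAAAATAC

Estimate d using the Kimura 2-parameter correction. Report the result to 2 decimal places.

Of 32 sites, 6 differences are transitions and 6 are transversions, so P = 6/32 = 0.1875 and Q = 6/32 = 0.1875.
Under the Kimura two-parameter model, d = −½ ln(1 − 2P − Q) − ¼ ln(1 − 2Q).
1 − 2P − Q = 0.4375, giving −½ ln(0.4375) = 0.413339.
1 − 2Q = 0.625, giving −¼ ln(0.625) = 0.117501.
d = 0.413339 + 0.117501 = 0.530840.

0.53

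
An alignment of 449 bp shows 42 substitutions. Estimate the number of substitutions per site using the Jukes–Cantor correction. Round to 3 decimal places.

p = 42/449 ≈ 0.093541.
d = −(3/4) ln(1 − 4p/3) = −0.75 ln(1 − 0.124721) = −0.75 ln(0.875279)
  = −0.75 × (-0.133213) = 0.099910 substitutions/site.

0.100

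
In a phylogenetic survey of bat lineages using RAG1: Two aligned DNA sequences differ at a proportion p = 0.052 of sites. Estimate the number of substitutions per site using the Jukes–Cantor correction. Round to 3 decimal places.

d = −(3/4) ln(1 − 4p/3) = −0.75 ln(1 − 0.069333) = −0.75 ln(0.930667)
  = −0.75 × (-0.071854) = 0.053891 substitutions/site.

0.054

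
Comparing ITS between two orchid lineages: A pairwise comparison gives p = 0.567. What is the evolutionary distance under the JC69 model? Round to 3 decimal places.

1.058

d = −(3/4) ln(1 − 4p/3) = −0.75 ln(1 − 0.756) = −0.75 ln(0.244)
  = −0.75 × (-1.410587) = 1.057940 substitutions/site.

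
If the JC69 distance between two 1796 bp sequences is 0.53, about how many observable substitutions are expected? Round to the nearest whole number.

683

Invert JC69: p = (3/4)(1 − e^(−4d/3)) = 0.75 × (1 − e^(-0.706667)) = 0.75 × (1 − 0.493286) = 0.380036.
Expected differing sites = pL ≈ 0.380036 × 1796 = 682.544656 ≈ 683.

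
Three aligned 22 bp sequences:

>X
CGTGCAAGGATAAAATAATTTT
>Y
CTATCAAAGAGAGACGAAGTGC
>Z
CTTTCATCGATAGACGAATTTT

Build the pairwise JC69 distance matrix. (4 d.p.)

d(X,Y) = 0.8240, d(X,Z) = 0.4141, d(Y,Z) = 0.4141

X–Y: 11/22 sites differ → p = 0.5, d = −0.75 ln(1 − 0.666667) = 0.823960 ≈ 0.8240.
X–Z: 7/22 sites differ → p ≈ 0.318182, d = −0.75 ln(1 − 0.424243) = 0.414052 ≈ 0.4141.
Y–Z: 7/22 sites differ → p ≈ 0.318182, d = −0.75 ln(1 − 0.424243) = 0.414052 ≈ 0.4141.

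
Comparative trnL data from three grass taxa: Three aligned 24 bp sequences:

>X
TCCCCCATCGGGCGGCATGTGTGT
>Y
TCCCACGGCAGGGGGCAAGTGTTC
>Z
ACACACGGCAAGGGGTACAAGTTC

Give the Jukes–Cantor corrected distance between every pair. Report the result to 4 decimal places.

X–Y: 8/24 sites differ → p ≈ 0.333333, d = −0.75 ln(1 − 0.444444) = 0.440839 ≈ 0.4408.
X–Z: 14/24 sites differ → p ≈ 0.583333, d = −0.75 ln(1 − 0.777777) = 1.128055 ≈ 1.1281.
Y–Z: 7/24 sites differ → p ≈ 0.291667, d = −0.75 ln(1 − 0.388889) = 0.369358 ≈ 0.3694.

d(X,Y) = 0.4408, d(X,Z) = 1.1281, d(Y,Z) = 0.3694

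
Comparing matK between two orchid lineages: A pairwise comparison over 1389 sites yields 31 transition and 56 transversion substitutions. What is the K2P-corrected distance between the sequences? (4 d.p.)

0.0654

P = 31/1389 ≈ 0.022318 and Q = 56/1389 ≈ 0.040317.
Under the Kimura two-parameter model, d = −½ ln(1 − 2P − Q) − ¼ ln(1 − 2Q).
1 − 2P − Q = 0.915047, giving −½ ln(0.915047) = 0.044390.
1 − 2Q = 0.919366, giving −¼ ln(0.919366) = 0.021018.
d = 0.044390 + 0.021018 = 0.065408.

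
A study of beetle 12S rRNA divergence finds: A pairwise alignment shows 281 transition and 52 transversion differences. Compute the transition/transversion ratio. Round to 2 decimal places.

R = 281/52 = 5.403846… ≈ 5.40 (to 2 d.p.).

5.40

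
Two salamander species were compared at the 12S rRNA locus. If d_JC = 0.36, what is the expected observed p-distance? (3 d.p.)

0.286

p = (3/4)(1 − e^(−4d/3)) = 0.75 × (1 − e^(-0.48)) = 0.75 × (1 − 0.618783) = 0.285913.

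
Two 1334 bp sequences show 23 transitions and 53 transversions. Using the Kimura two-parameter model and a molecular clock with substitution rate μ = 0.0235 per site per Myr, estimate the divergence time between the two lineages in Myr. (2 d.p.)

P = 23/1334 ≈ 0.017241 and Q = 53/1334 ≈ 0.03973.
Under the Kimura two-parameter model, d = −½ ln(1 − 2P − Q) − ¼ ln(1 − 2Q).
1 − 2P − Q = 0.925788, giving −½ ln(0.925788) = 0.038555.
1 − 2Q = 0.92054, giving −¼ ln(0.92054) = 0.020699.
d = 0.038555 + 0.020699 = 0.059254.
Under a molecular clock d = 2μt, so t = d/(2μ) = 0.059254 / (2 × 0.0235) = 1.26 Myr.

1.26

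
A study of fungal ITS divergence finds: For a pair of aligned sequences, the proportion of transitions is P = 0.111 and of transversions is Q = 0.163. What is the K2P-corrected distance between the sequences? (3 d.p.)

Under the Kimura two-parameter model, d = −½ ln(1 − 2P − Q) − ¼ ln(1 − 2Q).
1 − 2P − Q = 0.615, giving −½ ln(0.615) = 0.243067.
1 − 2Q = 0.674, giving −¼ ln(0.674) = 0.098631.
d = 0.243067 + 0.098631 = 0.341698.

0.342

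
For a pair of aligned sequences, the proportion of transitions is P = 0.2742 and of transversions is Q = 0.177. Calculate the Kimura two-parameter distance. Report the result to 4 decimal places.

0.7555

Under the Kimura two-parameter model, d = −½ ln(1 − 2P − Q) − ¼ ln(1 − 2Q).
1 − 2P − Q = 0.2746, giving −½ ln(0.2746) = 0.646220.
1 − 2Q = 0.646, giving −¼ ln(0.646) = 0.109239.
d = 0.646220 + 0.109239 = 0.755459.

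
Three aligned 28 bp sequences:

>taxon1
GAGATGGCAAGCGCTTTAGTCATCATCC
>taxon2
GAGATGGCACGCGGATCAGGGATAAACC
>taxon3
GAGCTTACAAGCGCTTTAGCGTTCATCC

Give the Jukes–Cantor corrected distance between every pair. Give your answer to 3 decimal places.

taxon1–taxon2: 8/28 sites differ → p ≈ 0.285714, d = −0.75 ln(1 − 0.380952) = 0.359679 ≈ 0.360.
taxon1–taxon3: 6/28 sites differ → p ≈ 0.214286, d = −0.75 ln(1 − 0.285715) = 0.252355 ≈ 0.252.
taxon2–taxon3: 11/28 sites differ → p ≈ 0.392857, d = −0.75 ln(1 − 0.523809) = 0.556452 ≈ 0.556.

d(taxon1,taxon2) = 0.360, d(taxon1,taxon3) = 0.252, d(taxon2,taxon3) = 0.556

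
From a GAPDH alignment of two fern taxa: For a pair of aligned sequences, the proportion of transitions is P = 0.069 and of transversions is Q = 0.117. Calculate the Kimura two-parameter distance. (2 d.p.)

0.21

Under the Kimura two-parameter model, d = −½ ln(1 − 2P − Q) − ¼ ln(1 − 2Q).
1 − 2P − Q = 0.745, giving −½ ln(0.745) = 0.147186.
1 − 2Q = 0.766, giving −¼ ln(0.766) = 0.066643.
d = 0.147186 + 0.066643 = 0.213829.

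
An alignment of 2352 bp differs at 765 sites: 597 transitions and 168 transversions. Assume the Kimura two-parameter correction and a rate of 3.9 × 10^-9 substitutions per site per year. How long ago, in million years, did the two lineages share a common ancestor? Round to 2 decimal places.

60.41

P = 597/2352 ≈ 0.253827 and Q = 168/2352 ≈ 0.071429.
Under the Kimura two-parameter model, d = −½ ln(1 − 2P − Q) − ¼ ln(1 − 2Q).
1 − 2P − Q = 0.420917, giving −½ ln(0.420917) = 0.432660.
1 − 2Q = 0.857142, giving −¼ ln(0.857142) = 0.038538.
d = 0.432660 + 0.038538 = 0.471198.
Under a molecular clock d = 2μt, so t = d/(2μ) = 0.471198 / (2 × 3.9 × 10^-9) = 60.41 million years.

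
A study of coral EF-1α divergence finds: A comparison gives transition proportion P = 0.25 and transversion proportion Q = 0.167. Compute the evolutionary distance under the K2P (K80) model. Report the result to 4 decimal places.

0.6514

Under the Kimura two-parameter model, d = −½ ln(1 − 2P − Q) − ¼ ln(1 − 2Q).
1 − 2P − Q = 0.333, giving −½ ln(0.333) = 0.549806.
1 − 2Q = 0.666, giving −¼ ln(0.666) = 0.101616.
d = 0.549806 + 0.101616 = 0.651422.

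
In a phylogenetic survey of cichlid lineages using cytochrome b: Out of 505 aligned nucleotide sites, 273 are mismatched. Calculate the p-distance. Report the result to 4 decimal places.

p = 273/505 = 0.540594… ≈ 0.5406 (to 4 d.p.).

0.5406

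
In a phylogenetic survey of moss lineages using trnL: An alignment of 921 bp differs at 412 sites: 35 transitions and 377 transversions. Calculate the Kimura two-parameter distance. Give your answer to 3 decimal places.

P = 35/921 ≈ 0.038002 and Q = 377/921 ≈ 0.409338.
Under the Kimura two-parameter model, d = −½ ln(1 − 2P − Q) − ¼ ln(1 − 2Q).
1 − 2P − Q = 0.514658, giving −½ ln(0.514658) = 0.332126.
1 − 2Q = 0.181324, giving −¼ ln(0.181324) = 0.426867.
d = 0.332126 + 0.426867 = 0.758993.

0.759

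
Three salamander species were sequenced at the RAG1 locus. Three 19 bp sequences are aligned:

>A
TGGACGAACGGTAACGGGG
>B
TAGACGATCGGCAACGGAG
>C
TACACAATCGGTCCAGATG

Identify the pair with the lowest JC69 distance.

A and B

A–B: 4/19 differ, p = 0.211, d = 0.247.
A–C: 9/19 differ, p = 0.474, d = 0.749.
B–C: 8/19 differ, p = 0.421, d = 0.618.
The smallest distance is between A and B.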